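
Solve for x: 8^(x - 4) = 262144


Express both sides with the same base.
262144 = 8^6
Since the bases match, equate exponents: x - 4 = 6
So x = 6 - (-4) = 10

x = 10


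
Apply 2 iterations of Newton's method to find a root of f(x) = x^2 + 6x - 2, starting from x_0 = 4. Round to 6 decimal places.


Newton's method: x_(n+1) = x_n - f(x_n)/f'(x_n)
f(x) = x^2 + 6x - 2
f'(x) = 2x + 6

Iteration 1:
  f(4.000000) = 38.000000
  f'(4.000000) = 14.000000
  x_1 = 4.000000 - (38.000000)/(14.000000) = 1.285714

Iteration 2:
  f(1.285714) = 7.367347
  f'(1.285714) = 8.571429
  x_2 = 1.285714 - (7.367347)/(8.571429) = 0.426190

x_2 = 0.426190


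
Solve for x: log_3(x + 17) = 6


Convert to exponential form: x + 17 = 3^6 = 729
x = 729 - 17 = 712
Check: log_3(712 + 17) = log_3(729) = log_3(729) = 6 ✓

x = 712


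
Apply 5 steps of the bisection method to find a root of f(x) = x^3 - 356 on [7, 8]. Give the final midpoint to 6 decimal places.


f(x) = x^3 - 356
f(7) = -13 < 0
f(8) = 156 > 0

Step 1: midpoint = (7.000000 + 8.000000)/2 = 7.500000
  f(7.500000) = 65.875000
  f(mid) > 0, so root is in [7.000000, 7.500000]

Step 2: midpoint = (7.000000 + 7.500000)/2 = 7.250000
  f(7.250000) = 25.078125
  f(mid) > 0, so root is in [7.000000, 7.250000]

Step 3: midpoint = (7.000000 + 7.250000)/2 = 7.125000
  f(7.125000) = 5.705078
  f(mid) > 0, so root is in [7.000000, 7.125000]

Step 4: midpoint = (7.000000 + 7.125000)/2 = 7.062500
  f(7.062500) = -3.730225
  f(mid) < 0, so root is in [7.062500, 7.125000]

Step 5: midpoint = (7.062500 + 7.125000)/2 = 7.093750
  f(7.093750) = 0.966644
  f(mid) > 0, so root is in [7.062500, 7.093750]

midpoint = 7.093750


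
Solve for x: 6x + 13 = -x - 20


Starting with: 6x + 13 = -x - 20
Move all x terms to left: (6 + 1)x = -20 - 13
Simplify: 7x = -33
Divide both sides by 7: x = -33/7

x = -33/7


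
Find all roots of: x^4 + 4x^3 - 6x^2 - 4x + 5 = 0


Let p(x) = x^4 + 4x^3 - 6x^2 - 4x + 5. By the rational root theorem (leading coefficient 1), any rational root is an integer divisor of 5: try ±1, ±2, ... in turn.
Test x = 1: value = 0 ✓, so (x - 1) is a factor.
Synthetic division by (x - 1): bring down 1; 1(1) + 4 = 5; 5(1) - 6 = -1; (-1)(1) - 4 = -5; (-5)(1) + 5 = 0 → quotient x^3 + 5x^2 - x - 5, remainder 0.
Continue with the quotient x^3 + 5x^2 - x - 5 (candidates must divide 5; re-test x = 1 first in case it repeats).
Test x = 1: value = 0 ✓, so (x - 1) is a factor.
Synthetic division by (x - 1): bring down 1; 1(1) + 5 = 6; 6(1) - 1 = 5; 5(1) - 5 = 0 → quotient x^2 + 6x + 5, remainder 0.
Solve the quadratic x^2 + 6x + 5 = 0: discriminant = 6^2 - 4(1)(5) = 36 - 20 = 16.
sqrt(16) = 4, so x = (-6 ± 4)/2: x = -1 or x = -5.
Collecting all roots found:

x = -5, x = -1, x = 1 (multiplicity 2)


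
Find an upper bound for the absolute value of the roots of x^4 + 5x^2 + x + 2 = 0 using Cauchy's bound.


Cauchy's bound: all roots r satisfy |r| <= 1 + max(|a_i/a_n|) for i = 0,...,n-1
where a_n is the leading coefficient.

Coefficients: [1, 0, 5, 1, 2]
Leading coefficient a_n = 1
Ratios |a_i/a_n|: 0, 5, 1, 2
Maximum ratio: 5
Cauchy's bound: |r| <= 1 + 5 = 6

Upper bound = 6


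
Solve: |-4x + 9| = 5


An absolute value equation |expr| = 5 gives two cases:
Case 1: -4x + 9 = 5
  -4x = -4, so x = 1
Case 2: -4x + 9 = -5
  -4x = -14, so x = 7/2

x = 1, x = 7/2


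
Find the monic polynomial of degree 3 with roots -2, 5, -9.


A monic polynomial with roots -2, 5, -9 is:
p(x) = (x + 2)(x - 5)(x + 9)
After multiplying by (x + 2): x + 2
After multiplying by (x - 5): x^2 - 3x - 10
After multiplying by (x + 9): x^3 + 6x^2 - 37x - 90

x^3 + 6x^2 - 37x - 90


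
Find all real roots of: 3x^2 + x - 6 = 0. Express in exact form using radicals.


Using the quadratic formula: x = (-b ± sqrt(b^2 - 4ac)) / (2a)
Here a = 3, b = 1, c = -6
Discriminant = b^2 - 4ac = 1^2 - 4(3)(-6) = 1 + 72 = 73
Since discriminant = 73 > 0, there are two real roots.
x = (-1 ± sqrt(73)) / 6
Numerically: x ≈ 1.2573 or x ≈ -1.5907

x = (-1 + sqrt(73)) / 6 or x = (-1 - sqrt(73)) / 6


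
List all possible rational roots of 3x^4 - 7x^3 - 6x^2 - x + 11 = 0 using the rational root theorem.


Rational root theorem: possible roots are ±p/q where:
  p divides the constant term (11): p ∈ {1, 11}
  q divides the leading coefficient (3): q ∈ {1, 3}

All possible rational roots: -11, -11/3, -1, -1/3, 1/3, 1, 11/3, 11

-11, -11/3, -1, -1/3, 1/3, 1, 11/3, 11


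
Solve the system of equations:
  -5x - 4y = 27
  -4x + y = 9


Using Cramer's rule:
Determinant D = (-5)(1) - (-4)(-4) = -5 - 16 = -21
Dx = (27)(1) - (9)(-4) = 27 + 36 = 63
Dy = (-5)(9) - (-4)(27) = -45 + 108 = 63
x = Dx/D = 63/-21 = -3
y = Dy/D = 63/-21 = -3

x = -3, y = -3


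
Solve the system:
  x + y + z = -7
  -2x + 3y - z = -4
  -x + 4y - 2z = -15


Using Cramer's rule. Expand each determinant along the first row.
D  = 1*[3*(-2) - (-1)*4] - 1*[(-2)*(-2) - (-1)*(-1)] + 1*[(-2)*4 - 3*(-1)]
  = 1*(-2) - 1*(3) + 1*(-5) = -10
Dx = (-7)*[3*(-2) - (-1)*4] - 1*[(-4)*(-2) - (-1)*(-15)] + 1*[(-4)*4 - 3*(-15)]
  = (-7)*(-2) - 1*(-7) + 1*(29) = 50
Dy = 1*[(-4)*(-2) - (-1)*(-15)] - (-7)*[(-2)*(-2) - (-1)*(-1)] + 1*[(-2)*(-15) - (-4)*(-1)]
  = 1*(-7) - (-7)*(3) + 1*(26) = 40
Dz = 1*[3*(-15) - (-4)*4] - 1*[(-2)*(-15) - (-4)*(-1)] + (-7)*[(-2)*4 - 3*(-1)]
  = 1*(-29) - 1*(26) + (-7)*(-5) = -20
x = Dx/D = 50/-10 = -5, y = Dy/D = 40/-10 = -4, z = Dz/D = -20/-10 = 2
Check eq1: (1)(-5) + (1)(-4) + (1)(2) = -7 = -7 ✓
Check eq2: (-2)(-5) + (3)(-4) + (-1)(2) = -4 = -4 ✓
Check eq3: (-1)(-5) + (4)(-4) + (-2)(2) = -15 = -15 ✓

x = -5, y = -4, z = 2


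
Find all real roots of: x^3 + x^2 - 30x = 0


The constant term is 0, so x = 0 is a root. Factor out x:
  x(x^2 + x - 30) = 0
Solve the quadratic x^2 + x - 30 = 0: discriminant = 1^2 - 4(1)(-30) = 1 + 120 = 121.
sqrt(121) = 11, so x = (-1 ± 11)/2: x = 5 or x = -6.

x = -6, x = 0, x = 5


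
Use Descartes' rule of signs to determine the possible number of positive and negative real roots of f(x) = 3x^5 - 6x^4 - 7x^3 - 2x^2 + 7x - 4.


Descartes' rule of signs:

For positive roots, count sign changes in f(x) = 3x^5 - 6x^4 - 7x^3 - 2x^2 + 7x - 4:
Signs of coefficients: +, -, -, -, +, -
Number of sign changes: 3
Possible positive real roots: 3, 1

For negative roots, examine f(-x) = -3x^5 - 6x^4 + 7x^3 - 2x^2 - 7x - 4:
Signs of coefficients: -, -, +, -, -, -
Number of sign changes: 2
Possible negative real roots: 2, 0

Positive roots: 3 or 1; Negative roots: 2 or 0


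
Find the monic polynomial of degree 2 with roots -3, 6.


A monic polynomial with roots -3, 6 is:
p(x) = (x + 3)(x - 6)
After multiplying by (x + 3): x + 3
After multiplying by (x - 6): x^2 - 3x - 18

x^2 - 3x - 18


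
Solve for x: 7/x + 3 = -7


Subtract 3 from both sides: 7/x = -10
Multiply both sides by x: 7 = -10 * x
Divide by -10: x = -7/10

x = -7/10


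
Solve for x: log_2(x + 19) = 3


Convert to exponential form: x + 19 = 2^3 = 8
x = 8 - 19 = -11
Check: log_2(-11 + 19) = log_2(8) = log_2(8) = 3 ✓

x = -11


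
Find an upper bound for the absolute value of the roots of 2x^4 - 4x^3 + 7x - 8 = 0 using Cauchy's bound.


Cauchy's bound: all roots r satisfy |r| <= 1 + max(|a_i/a_n|) for i = 0,...,n-1
where a_n is the leading coefficient.

Coefficients: [2, -4, 0, 7, -8]
Leading coefficient a_n = 2
Ratios |a_i/a_n|: 2, 0, 7/2, 4
Maximum ratio: 4
Cauchy's bound: |r| <= 1 + 4 = 5

Upper bound = 5


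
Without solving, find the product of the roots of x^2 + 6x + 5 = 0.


By Vieta's formulas for ax^2 + bx + c = 0:
  Sum of roots = -b/a
  Product of roots = c/a

Here a = 1, b = 6, c = 5
Sum = -(6)/1 = -6
Product = 5/1 = 5

Product = 5


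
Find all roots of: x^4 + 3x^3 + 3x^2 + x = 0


The constant term is 0, so x = 0 is a root. Factor out x:
  x^3 + 3x^2 + 3x + 1 = 0
Let p(x) = x^3 + 3x^2 + 3x + 1. By the rational root theorem (leading coefficient 1), any rational root is an integer divisor of 1: try ±1, ±2, ... in turn.
Test x = 1: value = 8 ≠ 0.
Test x = -1: value = 0 ✓, so (x + 1) is a factor.
Synthetic division by (x + 1): bring down 1; 1(-1) + 3 = 2; 2(-1) + 3 = 1; 1(-1) + 1 = 0 → quotient x^2 + 2x + 1, remainder 0.
Solve the quadratic x^2 + 2x + 1 = 0: discriminant = 2^2 - 4(1)(1) = 4 - 4 = 0.
Discriminant = 0, so a double root: x = -2/2 = -1.
Collecting all roots found:

x = -1 (multiplicity 3), x = 0


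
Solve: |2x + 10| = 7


An absolute value equation |expr| = 7 gives two cases:
Case 1: 2x + 10 = 7
  2x = -3, so x = -3/2
Case 2: 2x + 10 = -7
  2x = -17, so x = -17/2

x = -17/2, x = -3/2


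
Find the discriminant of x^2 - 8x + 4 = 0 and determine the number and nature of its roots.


For ax^2 + bx + c = 0, discriminant D = b^2 - 4ac
Here a = 1, b = -8, c = 4
D = (-8)^2 - 4(1)(4) = 64 - 16 = 48

D = 48 > 0 but not a perfect square
The equation has 2 distinct real irrational roots.

Discriminant = 48, 2 distinct real irrational roots


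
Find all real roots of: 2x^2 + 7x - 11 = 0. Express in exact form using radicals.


Using the quadratic formula: x = (-b ± sqrt(b^2 - 4ac)) / (2a)
Here a = 2, b = 7, c = -11
Discriminant = b^2 - 4ac = 7^2 - 4(2)(-11) = 49 + 88 = 137
Since discriminant = 137 > 0, there are two real roots.
x = (-7 ± sqrt(137)) / 4
Numerically: x ≈ 1.1762 or x ≈ -4.6762

x = (-7 + sqrt(137)) / 4 or x = (-7 - sqrt(137)) / 4


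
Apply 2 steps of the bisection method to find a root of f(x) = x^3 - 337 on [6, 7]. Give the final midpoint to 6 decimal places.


f(x) = x^3 - 337
f(6) = -121 < 0
f(7) = 6 > 0

Step 1: midpoint = (6.000000 + 7.000000)/2 = 6.500000
  f(6.500000) = -62.375000
  f(mid) < 0, so root is in [6.500000, 7.000000]

Step 2: midpoint = (6.500000 + 7.000000)/2 = 6.750000
  f(6.750000) = -29.453125
  f(mid) < 0, so root is in [6.750000, 7.000000]

midpoint = 6.750000


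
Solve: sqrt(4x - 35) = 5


Square both sides: 4x - 35 = 5^2 = 25
4x = 25 + 35 = 60
x = 15
Check: sqrt(4*15 - 35) = sqrt(25) = 5 ✓

x = 15


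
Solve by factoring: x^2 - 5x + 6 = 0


We need two numbers that multiply to 6 and add to -5.
Those numbers are -3 and -2 (since (-3) * (-2) = 6 and (-3) + (-2) = -5).
So x^2 - 5x + 6 = (x - 3)(x - 2) = 0
Setting each factor to zero: x = 3 or x = 2

x = 2, x = 3


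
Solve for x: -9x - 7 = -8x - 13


Starting with: -9x - 7 = -8x - 13
Move all x terms to left: (-9 + 8)x = -13 + 7
Simplify: -x = -6
Divide both sides by -1: x = 6

x = 6


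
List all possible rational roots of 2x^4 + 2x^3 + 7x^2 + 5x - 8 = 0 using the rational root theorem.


Rational root theorem: possible roots are ±p/q where:
  p divides the constant term (-8): p ∈ {1, 2, 4, 8}
  q divides the leading coefficient (2): q ∈ {1, 2}

All possible rational roots: -8, -4, -2, -1, -1/2, 1/2, 1, 2, 4, 8

-8, -4, -2, -1, -1/2, 1/2, 1, 2, 4, 8


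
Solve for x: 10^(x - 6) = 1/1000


Express both sides with the same base.
1/1000 = 10^(-3)
Since the bases match, equate exponents: x - 6 = -3
So x = -3 - (-6) = 3

x = 3


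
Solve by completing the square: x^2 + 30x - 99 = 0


Start: x^2 + 30x - 99 = 0
Move constant: x^2 + 30x = 99
Half of 30 is 15, squared is 225
Add 225 to both sides: x^2 + 30x + 225 = 324
(x + 15)^2 = 324
x + 15 = ±18
x = -15 + 18 = 3 or x = -15 - 18 = -33

x = -33, x = 3


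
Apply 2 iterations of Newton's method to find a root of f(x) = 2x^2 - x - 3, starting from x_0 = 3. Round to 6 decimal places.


Newton's method: x_(n+1) = x_n - f(x_n)/f'(x_n)
f(x) = 2x^2 - x - 3
f'(x) = 4x - 1

Iteration 1:
  f(3.000000) = 12.000000
  f'(3.000000) = 11.000000
  x_1 = 3.000000 - (12.000000)/(11.000000) = 1.909091

Iteration 2:
  f(1.909091) = 2.380165
  f'(1.909091) = 6.636364
  x_2 = 1.909091 - (2.380165)/(6.636364) = 1.550436

x_2 = 1.550436


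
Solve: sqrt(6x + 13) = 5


Square both sides: 6x + 13 = 5^2 = 25
6x = 25 - 13 = 12
x = 2
Check: sqrt(6*2 + 13) = sqrt(25) = 5 ✓

x = 2


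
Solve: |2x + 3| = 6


An absolute value equation |expr| = 6 gives two cases:
Case 1: 2x + 3 = 6
  2x = 3, so x = 3/2
Case 2: 2x + 3 = -6
  2x = -9, so x = -9/2

x = -9/2, x = 3/2


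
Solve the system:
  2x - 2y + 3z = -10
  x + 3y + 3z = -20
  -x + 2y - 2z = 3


Using Cramer's rule. Expand each determinant along the first row.
D  = 2*[3*(-2) - 3*2] - (-2)*[1*(-2) - 3*(-1)] + 3*[1*2 - 3*(-1)]
  = 2*(-12) - (-2)*(1) + 3*(5) = -7
Dx = (-10)*[3*(-2) - 3*2] - (-2)*[(-20)*(-2) - 3*3] + 3*[(-20)*2 - 3*3]
  = (-10)*(-12) - (-2)*(31) + 3*(-49) = 35
Dy = 2*[(-20)*(-2) - 3*3] - (-10)*[1*(-2) - 3*(-1)] + 3*[1*3 - (-20)*(-1)]
  = 2*(31) - (-10)*(1) + 3*(-17) = 21
Dz = 2*[3*3 - (-20)*2] - (-2)*[1*3 - (-20)*(-1)] + (-10)*[1*2 - 3*(-1)]
  = 2*(49) - (-2)*(-17) + (-10)*(5) = 14
x = Dx/D = 35/-7 = -5, y = Dy/D = 21/-7 = -3, z = Dz/D = 14/-7 = -2
Check eq1: (2)(-5) + (-2)(-3) + (3)(-2) = -10 = -10 ✓
Check eq2: (1)(-5) + (3)(-3) + (3)(-2) = -20 = -20 ✓
Check eq3: (-1)(-5) + (2)(-3) + (-2)(-2) = 3 = 3 ✓

x = -5, y = -3, z = -2


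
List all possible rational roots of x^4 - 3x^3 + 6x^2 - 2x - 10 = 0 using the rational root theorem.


Rational root theorem: possible roots are ±p/q where:
  p divides the constant term (-10): p ∈ {1, 2, 5, 10}
  q divides the leading coefficient (1): q ∈ {1}

All possible rational roots: -10, -5, -2, -1, 1, 2, 5, 10

-10, -5, -2, -1, 1, 2, 5, 10


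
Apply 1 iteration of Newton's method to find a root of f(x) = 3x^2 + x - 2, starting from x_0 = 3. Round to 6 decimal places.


Newton's method: x_(n+1) = x_n - f(x_n)/f'(x_n)
f(x) = 3x^2 + x - 2
f'(x) = 6x + 1

Iteration 1:
  f(3.000000) = 28.000000
  f'(3.000000) = 19.000000
  x_1 = 3.000000 - (28.000000)/(19.000000) = 1.526316

x_1 = 1.526316


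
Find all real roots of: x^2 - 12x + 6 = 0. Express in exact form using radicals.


Using the quadratic formula: x = (-b ± sqrt(b^2 - 4ac)) / (2a)
Here a = 1, b = -12, c = 6
Discriminant = b^2 - 4ac = (-12)^2 - 4(1)(6) = 144 - 24 = 120
Since discriminant = 120 > 0, there are two real roots.
x = (12 ± 2*sqrt(30)) / 2
Simplifying: x = 6 ± sqrt(30)
Numerically: x ≈ 11.4772 or x ≈ 0.5228

x = 6 + sqrt(30) or x = 6 - sqrt(30)


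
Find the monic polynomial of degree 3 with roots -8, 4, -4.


A monic polynomial with roots -8, 4, -4 is:
p(x) = (x + 8)(x - 4)(x + 4)
After multiplying by (x + 8): x + 8
After multiplying by (x - 4): x^2 + 4x - 32
After multiplying by (x + 4): x^3 + 8x^2 - 16x - 128

x^3 + 8x^2 - 16x - 128


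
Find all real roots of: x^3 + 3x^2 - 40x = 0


The constant term is 0, so x = 0 is a root. Factor out x:
  x(x^2 + 3x - 40) = 0
Solve the quadratic x^2 + 3x - 40 = 0: discriminant = 3^2 - 4(1)(-40) = 9 + 160 = 169.
sqrt(169) = 13, so x = (-3 ± 13)/2: x = 5 or x = -8.

x = -8, x = 0, x = 5


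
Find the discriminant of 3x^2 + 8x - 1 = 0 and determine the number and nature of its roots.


For ax^2 + bx + c = 0, discriminant D = b^2 - 4ac
Here a = 3, b = 8, c = -1
D = (8)^2 - 4(3)(-1) = 64 + 12 = 76

D = 76 > 0 but not a perfect square
The equation has 2 distinct real irrational roots.

Discriminant = 76, 2 distinct real irrational roots


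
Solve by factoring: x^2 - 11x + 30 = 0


We need two numbers that multiply to 30 and add to -11.
Those numbers are -5 and -6 (since (-5) * (-6) = 30 and (-5) + (-6) = -11).
So x^2 - 11x + 30 = (x - 5)(x - 6) = 0
Setting each factor to zero: x = 5 or x = 6

x = 5, x = 6


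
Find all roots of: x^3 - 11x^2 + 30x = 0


The constant term is 0, so x = 0 is a root. Factor out x:
  x^2 - 11x + 30 = 0
Solve the quadratic x^2 - 11x + 30 = 0: discriminant = (-11)^2 - 4(1)(30) = 121 - 120 = 1.
sqrt(1) = 1, so x = (11 ± 1)/2: x = 6 or x = 5.
Collecting all roots found:

x = 0, x = 5, x = 6


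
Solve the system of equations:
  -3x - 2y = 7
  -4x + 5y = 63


Using Cramer's rule:
Determinant D = (-3)(5) - (-4)(-2) = -15 - 8 = -23
Dx = (7)(5) - (63)(-2) = 35 + 126 = 161
Dy = (-3)(63) - (-4)(7) = -189 + 28 = -161
x = Dx/D = 161/-23 = -7
y = Dy/D = -161/-23 = 7

x = -7, y = 7


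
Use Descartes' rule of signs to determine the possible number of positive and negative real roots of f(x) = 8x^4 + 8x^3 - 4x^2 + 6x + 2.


Descartes' rule of signs:

For positive roots, count sign changes in f(x) = 8x^4 + 8x^3 - 4x^2 + 6x + 2:
Signs of coefficients: +, +, -, +, +
Number of sign changes: 2
Possible positive real roots: 2, 0

For negative roots, examine f(-x) = 8x^4 - 8x^3 - 4x^2 - 6x + 2:
Signs of coefficients: +, -, -, -, +
Number of sign changes: 2
Possible negative real roots: 2, 0

Positive roots: 2 or 0; Negative roots: 2 or 0


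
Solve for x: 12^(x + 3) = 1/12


Express both sides with the same base.
1/12 = 12^(-1)
Since the bases match, equate exponents: x + 3 = -1
So x = -1 - (3) = -4

x = -4


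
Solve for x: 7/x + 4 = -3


Subtract 4 from both sides: 7/x = -7
Multiply both sides by x: 7 = -7 * x
Divide by -7: x = -1

x = -1


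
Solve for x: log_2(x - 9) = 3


Convert to exponential form: x - 9 = 2^3 = 8
x = 8 + 9 = 17
Check: log_2(17 - 9) = log_2(8) = log_2(8) = 3 ✓

x = 17


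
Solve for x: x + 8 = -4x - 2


Starting with: x + 8 = -4x - 2
Move all x terms to left: (1 + 4)x = -2 - 8
Simplify: 5x = -10
Divide both sides by 5: x = -2

x = -2


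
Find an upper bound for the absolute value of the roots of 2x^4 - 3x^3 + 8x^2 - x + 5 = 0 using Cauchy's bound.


Cauchy's bound: all roots r satisfy |r| <= 1 + max(|a_i/a_n|) for i = 0,...,n-1
where a_n is the leading coefficient.

Coefficients: [2, -3, 8, -1, 5]
Leading coefficient a_n = 2
Ratios |a_i/a_n|: 3/2, 4, 1/2, 5/2
Maximum ratio: 4
Cauchy's bound: |r| <= 1 + 4 = 5

Upper bound = 5


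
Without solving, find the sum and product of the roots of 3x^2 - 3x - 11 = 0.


By Vieta's formulas for ax^2 + bx + c = 0:
  Sum of roots = -b/a
  Product of roots = c/a

Here a = 3, b = -3, c = -11
Sum = -(-3)/3 = 1
Product = -11/3 = -11/3

Sum = 1, Product = -11/3


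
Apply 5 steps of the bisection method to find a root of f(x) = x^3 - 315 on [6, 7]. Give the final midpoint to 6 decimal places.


f(x) = x^3 - 315
f(6) = -99 < 0
f(7) = 28 > 0

Step 1: midpoint = (6.000000 + 7.000000)/2 = 6.500000
  f(6.500000) = -40.375000
  f(mid) < 0, so root is in [6.500000, 7.000000]

Step 2: midpoint = (6.500000 + 7.000000)/2 = 6.750000
  f(6.750000) = -7.453125
  f(mid) < 0, so root is in [6.750000, 7.000000]

Step 3: midpoint = (6.750000 + 7.000000)/2 = 6.875000
  f(6.875000) = 9.951172
  f(mid) > 0, so root is in [6.750000, 6.875000]

Step 4: midpoint = (6.750000 + 6.875000)/2 = 6.812500
  f(6.812500) = 1.169189
  f(mid) > 0, so root is in [6.750000, 6.812500]

Step 5: midpoint = (6.750000 + 6.812500)/2 = 6.781250
  f(6.781250) = -3.161835
  f(mid) < 0, so root is in [6.781250, 6.812500]

midpoint = 6.781250


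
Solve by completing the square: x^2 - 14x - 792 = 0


Start: x^2 - 14x - 792 = 0
Move constant: x^2 - 14x = 792
Half of -14 is -7, squared is 49
Add 49 to both sides: x^2 - 14x + 49 = 841
(x - 7)^2 = 841
x - 7 = ±29
x = 7 + 29 = 36 or x = 7 - 29 = -22

x = -22, x = 36


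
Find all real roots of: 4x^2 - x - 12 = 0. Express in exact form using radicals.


Using the quadratic formula: x = (-b ± sqrt(b^2 - 4ac)) / (2a)
Here a = 4, b = -1, c = -12
Discriminant = b^2 - 4ac = (-1)^2 - 4(4)(-12) = 1 + 192 = 193
Since discriminant = 193 > 0, there are two real roots.
x = (1 ± sqrt(193)) / 8
Numerically: x ≈ 1.8616 or x ≈ -1.6116

x = (1 + sqrt(193)) / 8 or x = (1 - sqrt(193)) / 8


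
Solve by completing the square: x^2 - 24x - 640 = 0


Start: x^2 - 24x - 640 = 0
Move constant: x^2 - 24x = 640
Half of -24 is -12, squared is 144
Add 144 to both sides: x^2 - 24x + 144 = 784
(x - 12)^2 = 784
x - 12 = ±28
x = 12 + 28 = 40 or x = 12 - 28 = -16

x = -16, x = 40


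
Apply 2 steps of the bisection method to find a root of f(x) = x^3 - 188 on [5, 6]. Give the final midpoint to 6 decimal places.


f(x) = x^3 - 188
f(5) = -63 < 0
f(6) = 28 > 0

Step 1: midpoint = (5.000000 + 6.000000)/2 = 5.500000
  f(5.500000) = -21.625000
  f(mid) < 0, so root is in [5.500000, 6.000000]

Step 2: midpoint = (5.500000 + 6.000000)/2 = 5.750000
  f(5.750000) = 2.109375
  f(mid) > 0, so root is in [5.500000, 5.750000]

midpoint = 5.750000


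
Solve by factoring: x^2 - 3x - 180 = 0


We need two numbers that multiply to -180 and add to -3.
Those numbers are 12 and -15 (since 12 * (-15) = -180 and 12 + (-15) = -3).
So x^2 - 3x - 180 = (x + 12)(x - 15) = 0
Setting each factor to zero: x = -12 or x = 15

x = -12, x = 15


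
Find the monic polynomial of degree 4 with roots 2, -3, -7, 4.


A monic polynomial with roots 2, -3, -7, 4 is:
p(x) = (x - 2)(x + 3)(x + 7)(x - 4)
After multiplying by (x - 2): x - 2
After multiplying by (x + 3): x^2 + x - 6
After multiplying by (x + 7): x^3 + 8x^2 + x - 42
After multiplying by (x - 4): x^4 + 4x^3 - 31x^2 - 46x + 168

x^4 + 4x^3 - 31x^2 - 46x + 168


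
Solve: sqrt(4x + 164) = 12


Square both sides: 4x + 164 = 12^2 = 144
4x = 144 - 164 = -20
x = -5
Check: sqrt(4*(-5) + 164) = sqrt(144) = 12 ✓

x = -5


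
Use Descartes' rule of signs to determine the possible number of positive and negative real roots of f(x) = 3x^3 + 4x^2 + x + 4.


Descartes' rule of signs:

For positive roots, count sign changes in f(x) = 3x^3 + 4x^2 + x + 4:
Signs of coefficients: +, +, +, +
Number of sign changes: 0
Possible positive real roots: 0

For negative roots, examine f(-x) = -3x^3 + 4x^2 - x + 4:
Signs of coefficients: -, +, -, +
Number of sign changes: 3
Possible negative real roots: 3, 1

Positive roots: 0; Negative roots: 3 or 1


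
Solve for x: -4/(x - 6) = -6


Multiply both sides by (x - 6): -4 = -6(x - 6)
Distribute: -4 = -6x + 36
-6x = -4 - 36 = -40
x = 20/3

x = 20/3


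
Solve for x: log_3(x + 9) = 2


Convert to exponential form: x + 9 = 3^2 = 9
x = 9 - 9 = 0
Check: log_3(0 + 9) = log_3(9) = log_3(9) = 2 ✓

x = 0


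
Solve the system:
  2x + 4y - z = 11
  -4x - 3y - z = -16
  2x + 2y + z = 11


Using Cramer's rule. Expand each determinant along the first row.
D  = 2*[(-3)*1 - (-1)*2] - 4*[(-4)*1 - (-1)*2] + (-1)*[(-4)*2 - (-3)*2]
  = 2*(-1) - 4*(-2) + (-1)*(-2) = 8
Dx = 11*[(-3)*1 - (-1)*2] - 4*[(-16)*1 - (-1)*11] + (-1)*[(-16)*2 - (-3)*11]
  = 11*(-1) - 4*(-5) + (-1)*(1) = 8
Dy = 2*[(-16)*1 - (-1)*11] - 11*[(-4)*1 - (-1)*2] + (-1)*[(-4)*11 - (-16)*2]
  = 2*(-5) - 11*(-2) + (-1)*(-12) = 24
Dz = 2*[(-3)*11 - (-16)*2] - 4*[(-4)*11 - (-16)*2] + 11*[(-4)*2 - (-3)*2]
  = 2*(-1) - 4*(-12) + 11*(-2) = 24
x = Dx/D = 8/8 = 1, y = Dy/D = 24/8 = 3, z = Dz/D = 24/8 = 3
Check eq1: (2)(1) + (4)(3) + (-1)(3) = 11 = 11 ✓
Check eq2: (-4)(1) + (-3)(3) + (-1)(3) = -16 = -16 ✓
Check eq3: (2)(1) + (2)(3) + (1)(3) = 11 = 11 ✓

x = 1, y = 3, z = 3


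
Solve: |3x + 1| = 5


An absolute value equation |expr| = 5 gives two cases:
Case 1: 3x + 1 = 5
  3x = 4, so x = 4/3
Case 2: 3x + 1 = -5
  3x = -6, so x = -2

x = -2, x = 4/3


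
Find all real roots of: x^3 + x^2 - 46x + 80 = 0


Let p(x) = x^3 + x^2 - 46x + 80. By the rational root theorem (leading coefficient 1), any rational root is an integer divisor of 80: try ±1, ±2, ... in turn.
Test x = 1: value = 36 ≠ 0.
Test x = -1: value = 126 ≠ 0.
Test x = 2: value = 0 ✓, so (x - 2) is a factor.
Synthetic division by (x - 2): bring down 1; 1(2) + 1 = 3; 3(2) - 46 = -40; (-40)(2) + 80 = 0 → quotient x^2 + 3x - 40, remainder 0.
Solve the quadratic x^2 + 3x - 40 = 0: discriminant = 3^2 - 4(1)(-40) = 9 + 160 = 169.
sqrt(169) = 13, so x = (-3 ± 13)/2: x = 5 or x = -8.

x = -8, x = 2, x = 5


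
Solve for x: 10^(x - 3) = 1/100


Express both sides with the same base.
1/100 = 10^(-2)
Since the bases match, equate exponents: x - 3 = -2
So x = -2 - (-3) = 1

x = 1


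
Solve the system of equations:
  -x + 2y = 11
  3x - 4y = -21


Using Cramer's rule:
Determinant D = (-1)(-4) - (3)(2) = 4 - 6 = -2
Dx = (11)(-4) - (-21)(2) = -44 + 42 = -2
Dy = (-1)(-21) - (3)(11) = 21 - 33 = -12
x = Dx/D = -2/-2 = 1
y = Dy/D = -12/-2 = 6

x = 1, y = 6


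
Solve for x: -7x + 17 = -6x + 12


Starting with: -7x + 17 = -6x + 12
Move all x terms to left: (-7 + 6)x = 12 - 17
Simplify: -x = -5
Divide both sides by -1: x = 5

x = 5


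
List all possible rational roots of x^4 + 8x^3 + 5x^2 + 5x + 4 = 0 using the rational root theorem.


Rational root theorem: possible roots are ±p/q where:
  p divides the constant term (4): p ∈ {1, 2, 4}
  q divides the leading coefficient (1): q ∈ {1}

All possible rational roots: -4, -2, -1, 1, 2, 4

-4, -2, -1, 1, 2, 4


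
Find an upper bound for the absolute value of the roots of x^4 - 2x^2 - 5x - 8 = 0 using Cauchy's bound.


Cauchy's bound: all roots r satisfy |r| <= 1 + max(|a_i/a_n|) for i = 0,...,n-1
where a_n is the leading coefficient.

Coefficients: [1, 0, -2, -5, -8]
Leading coefficient a_n = 1
Ratios |a_i/a_n|: 0, 2, 5, 8
Maximum ratio: 8
Cauchy's bound: |r| <= 1 + 8 = 9

Upper bound = 9


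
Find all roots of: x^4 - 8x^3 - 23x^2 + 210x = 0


The constant term is 0, so x = 0 is a root. Factor out x:
  x^3 - 8x^2 - 23x + 210 = 0
Let p(x) = x^3 - 8x^2 - 23x + 210. By the rational root theorem (leading coefficient 1), any rational root is an integer divisor of 210: try ±1, ±2, ... in turn.
Test x = 1: value = 180 ≠ 0.
Test x = -1: value = 224 ≠ 0.
Test x = 2: value = 140 ≠ 0.
Test x = -2: value = 216 ≠ 0.
Test x = 3: value = 96 ≠ 0.
Test x = -3: value = 180 ≠ 0.
Test x = 5: value = 20 ≠ 0.
Test x = -5: value = 0 ✓, so (x + 5) is a factor.
Synthetic division by (x + 5): bring down 1; 1(-5) - 8 = -13; (-13)(-5) - 23 = 42; 42(-5) + 210 = 0 → quotient x^2 - 13x + 42, remainder 0.
Solve the quadratic x^2 - 13x + 42 = 0: discriminant = (-13)^2 - 4(1)(42) = 169 - 168 = 1.
sqrt(1) = 1, so x = (13 ± 1)/2: x = 7 or x = 6.
Collecting all roots found:

x = -5, x = 0, x = 6, x = 7


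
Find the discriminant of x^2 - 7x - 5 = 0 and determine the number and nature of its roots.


For ax^2 + bx + c = 0, discriminant D = b^2 - 4ac
Here a = 1, b = -7, c = -5
D = (-7)^2 - 4(1)(-5) = 49 + 20 = 69

D = 69 > 0 but not a perfect square
The equation has 2 distinct real irrational roots.

Discriminant = 69, 2 distinct real irrational roots


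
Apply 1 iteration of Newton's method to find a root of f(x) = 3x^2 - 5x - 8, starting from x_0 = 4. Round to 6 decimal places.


Newton's method: x_(n+1) = x_n - f(x_n)/f'(x_n)
f(x) = 3x^2 - 5x - 8
f'(x) = 6x - 5

Iteration 1:
  f(4.000000) = 20.000000
  f'(4.000000) = 19.000000
  x_1 = 4.000000 - (20.000000)/(19.000000) = 2.947368

x_1 = 2.947368


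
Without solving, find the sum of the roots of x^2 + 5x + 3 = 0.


By Vieta's formulas for ax^2 + bx + c = 0:
  Sum of roots = -b/a
  Product of roots = c/a

Here a = 1, b = 5, c = 3
Sum = -(5)/1 = -5
Product = 3/1 = 3

Sum = -5


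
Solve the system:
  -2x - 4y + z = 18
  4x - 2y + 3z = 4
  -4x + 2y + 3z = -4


Using Cramer's rule. Expand each determinant along the first row.
D  = (-2)*[(-2)*3 - 3*2] - (-4)*[4*3 - 3*(-4)] + 1*[4*2 - (-2)*(-4)]
  = (-2)*(-12) - (-4)*(24) + 1*(0) = 120
Dx = 18*[(-2)*3 - 3*2] - (-4)*[4*3 - 3*(-4)] + 1*[4*2 - (-2)*(-4)]
  = 18*(-12) - (-4)*(24) + 1*(0) = -120
Dy = (-2)*[4*3 - 3*(-4)] - 18*[4*3 - 3*(-4)] + 1*[4*(-4) - 4*(-4)]
  = (-2)*(24) - 18*(24) + 1*(0) = -480
Dz = (-2)*[(-2)*(-4) - 4*2] - (-4)*[4*(-4) - 4*(-4)] + 18*[4*2 - (-2)*(-4)]
  = (-2)*(0) - (-4)*(0) + 18*(0) = 0
x = Dx/D = -120/120 = -1, y = Dy/D = -480/120 = -4, z = Dz/D = 0/120 = 0
Check eq1: (-2)(-1) + (-4)(-4) + (1)(0) = 18 = 18 ✓
Check eq2: (4)(-1) + (-2)(-4) + (3)(0) = 4 = 4 ✓
Check eq3: (-4)(-1) + (2)(-4) + (3)(0) = -4 = -4 ✓

x = -1, y = -4, z = 0


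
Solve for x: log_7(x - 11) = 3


Convert to exponential form: x - 11 = 7^3 = 343
x = 343 + 11 = 354
Check: log_7(354 - 11) = log_7(343) = log_7(343) = 3 ✓

x = 354


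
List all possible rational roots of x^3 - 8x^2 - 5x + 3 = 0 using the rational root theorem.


Rational root theorem: possible roots are ±p/q where:
  p divides the constant term (3): p ∈ {1, 3}
  q divides the leading coefficient (1): q ∈ {1}

All possible rational roots: -3, -1, 1, 3

-3, -1, 1, 3


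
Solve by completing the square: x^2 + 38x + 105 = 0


Start: x^2 + 38x + 105 = 0
Move constant: x^2 + 38x = -105
Half of 38 is 19, squared is 361
Add 361 to both sides: x^2 + 38x + 361 = 256
(x + 19)^2 = 256
x + 19 = ±16
x = -19 + 16 = -3 or x = -19 - 16 = -35

x = -35, x = -3


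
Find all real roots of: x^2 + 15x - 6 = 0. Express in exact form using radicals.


Using the quadratic formula: x = (-b ± sqrt(b^2 - 4ac)) / (2a)
Here a = 1, b = 15, c = -6
Discriminant = b^2 - 4ac = 15^2 - 4(1)(-6) = 225 + 24 = 249
Since discriminant = 249 > 0, there are two real roots.
x = (-15 ± sqrt(249)) / 2
Numerically: x ≈ 0.3899 or x ≈ -15.3899

x = (-15 + sqrt(249)) / 2 or x = (-15 - sqrt(249)) / 2


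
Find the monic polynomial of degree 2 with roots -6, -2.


A monic polynomial with roots -6, -2 is:
p(x) = (x + 6)(x + 2)
After multiplying by (x + 6): x + 6
After multiplying by (x + 2): x^2 + 8x + 12

x^2 + 8x + 12


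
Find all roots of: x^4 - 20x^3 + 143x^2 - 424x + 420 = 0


Let p(x) = x^4 - 20x^3 + 143x^2 - 424x + 420. By the rational root theorem (leading coefficient 1), any rational root is an integer divisor of 420: try ±1, ±2, ... in turn.
Test x = 1: value = 120 ≠ 0.
Test x = -1: value = 1008 ≠ 0.
Test x = 2: value = 0 ✓, so (x - 2) is a factor.
Synthetic division by (x - 2): bring down 1; 1(2) - 20 = -18; (-18)(2) + 143 = 107; 107(2) - 424 = -210; (-210)(2) + 420 = 0 → quotient x^3 - 18x^2 + 107x - 210, remainder 0.
Continue with the quotient x^3 - 18x^2 + 107x - 210 (candidates must divide 210; re-test x = 2 first in case it repeats).
Test x = 2: value = -60 ≠ 0.
Test x = -2: value = -504 ≠ 0.
Test x = 3: value = -24 ≠ 0.
Test x = -3: value = -720 ≠ 0.
Test x = 5: value = 0 ✓, so (x - 5) is a factor.
Synthetic division by (x - 5): bring down 1; 1(5) - 18 = -13; (-13)(5) + 107 = 42; 42(5) - 210 = 0 → quotient x^2 - 13x + 42, remainder 0.
Solve the quadratic x^2 - 13x + 42 = 0: discriminant = (-13)^2 - 4(1)(42) = 169 - 168 = 1.
sqrt(1) = 1, so x = (13 ± 1)/2: x = 7 or x = 6.
Collecting all roots found:

x = 2, x = 5, x = 6, x = 7


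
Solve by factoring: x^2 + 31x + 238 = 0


We need two numbers that multiply to 238 and add to 31.
Those numbers are 14 and 17 (since 14 * 17 = 238 and 14 + 17 = 31).
So x^2 + 31x + 238 = (x + 14)(x + 17) = 0
Setting each factor to zero: x = -14 or x = -17

x = -17, x = -14


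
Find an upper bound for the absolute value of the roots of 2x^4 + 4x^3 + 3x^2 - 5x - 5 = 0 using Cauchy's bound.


Cauchy's bound: all roots r satisfy |r| <= 1 + max(|a_i/a_n|) for i = 0,...,n-1
where a_n is the leading coefficient.

Coefficients: [2, 4, 3, -5, -5]
Leading coefficient a_n = 2
Ratios |a_i/a_n|: 2, 3/2, 5/2, 5/2
Maximum ratio: 5/2
Cauchy's bound: |r| <= 1 + 5/2 = 7/2

Upper bound = 7/2


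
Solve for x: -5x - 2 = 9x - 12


Starting with: -5x - 2 = 9x - 12
Move all x terms to left: (-5 - 9)x = -12 + 2
Simplify: -14x = -10
Divide both sides by -14: x = 5/7

x = 5/7


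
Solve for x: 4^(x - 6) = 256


Express both sides with the same base.
256 = 4^4
Since the bases match, equate exponents: x - 6 = 4
So x = 4 - (-6) = 10

x = 10


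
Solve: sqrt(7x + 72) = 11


Square both sides: 7x + 72 = 11^2 = 121
7x = 121 - 72 = 49
x = 7
Check: sqrt(7*7 + 72) = sqrt(121) = 11 ✓

x = 7


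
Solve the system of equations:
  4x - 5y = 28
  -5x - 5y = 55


Using Cramer's rule:
Determinant D = (4)(-5) - (-5)(-5) = -20 - 25 = -45
Dx = (28)(-5) - (55)(-5) = -140 + 275 = 135
Dy = (4)(55) - (-5)(28) = 220 + 140 = 360
x = Dx/D = 135/-45 = -3
y = Dy/D = 360/-45 = -8

x = -3, y = -8


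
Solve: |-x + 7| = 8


An absolute value equation |expr| = 8 gives two cases:
Case 1: -x + 7 = 8
  -x = 1, so x = -1
Case 2: -x + 7 = -8
  -x = -15, so x = 15

x = -1, x = 15


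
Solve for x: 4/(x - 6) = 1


Multiply both sides by (x - 6): 4 = 1(x - 6)
Distribute: 4 = x - 6
x = 4 + 6 = 10
x = 10

x = 10


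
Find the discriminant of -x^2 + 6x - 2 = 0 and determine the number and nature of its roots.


For ax^2 + bx + c = 0, discriminant D = b^2 - 4ac
Here a = -1, b = 6, c = -2
D = (6)^2 - 4(-1)(-2) = 36 - 8 = 28

D = 28 > 0 but not a perfect square
The equation has 2 distinct real irrational roots.

Discriminant = 28, 2 distinct real irrational roots


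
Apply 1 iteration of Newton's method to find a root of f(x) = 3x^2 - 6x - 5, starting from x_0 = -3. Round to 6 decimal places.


Newton's method: x_(n+1) = x_n - f(x_n)/f'(x_n)
f(x) = 3x^2 - 6x - 5
f'(x) = 6x - 6

Iteration 1:
  f(-3.000000) = 40.000000
  f'(-3.000000) = -24.000000
  x_1 = -3.000000 - (40.000000)/(-24.000000) = -1.333333

x_1 = -1.333333


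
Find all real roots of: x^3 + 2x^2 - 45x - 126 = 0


Let p(x) = x^3 + 2x^2 - 45x - 126. By the rational root theorem (leading coefficient 1), any rational root is an integer divisor of 126: try ±1, ±2, ... in turn.
Test x = 1: value = -168 ≠ 0.
Test x = -1: value = -80 ≠ 0.
Test x = 2: value = -200 ≠ 0.
Test x = -2: value = -36 ≠ 0.
Test x = 3: value = -216 ≠ 0.
Test x = -3: value = 0 ✓, so (x + 3) is a factor.
Synthetic division by (x + 3): bring down 1; 1(-3) + 2 = -1; (-1)(-3) - 45 = -42; (-42)(-3) - 126 = 0 → quotient x^2 - x - 42, remainder 0.
Solve the quadratic x^2 - x - 42 = 0: discriminant = (-1)^2 - 4(1)(-42) = 1 + 168 = 169.
sqrt(169) = 13, so x = (1 ± 13)/2: x = 7 or x = -6.

x = -6, x = -3, x = 7


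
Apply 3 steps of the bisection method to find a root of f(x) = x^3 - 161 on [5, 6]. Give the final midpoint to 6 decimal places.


f(x) = x^3 - 161
f(5) = -36 < 0
f(6) = 55 > 0

Step 1: midpoint = (5.000000 + 6.000000)/2 = 5.500000
  f(5.500000) = 5.375000
  f(mid) > 0, so root is in [5.000000, 5.500000]

Step 2: midpoint = (5.000000 + 5.500000)/2 = 5.250000
  f(5.250000) = -16.296875
  f(mid) < 0, so root is in [5.250000, 5.500000]

Step 3: midpoint = (5.250000 + 5.500000)/2 = 5.375000
  f(5.375000) = -5.712891
  f(mid) < 0, so root is in [5.375000, 5.500000]

midpoint = 5.375000


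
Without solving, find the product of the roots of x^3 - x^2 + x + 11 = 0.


By Vieta's formulas for x^3 + bx^2 + cx + d = 0:
  r1 + r2 + r3 = -b/a = 1
  r1*r2 + r1*r3 + r2*r3 = c/a = 1
  r1*r2*r3 = -d/a = -11


Product = -11


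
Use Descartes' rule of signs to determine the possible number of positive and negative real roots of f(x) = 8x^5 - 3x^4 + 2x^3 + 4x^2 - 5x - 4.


Descartes' rule of signs:

For positive roots, count sign changes in f(x) = 8x^5 - 3x^4 + 2x^3 + 4x^2 - 5x - 4:
Signs of coefficients: +, -, +, +, -, -
Number of sign changes: 3
Possible positive real roots: 3, 1

For negative roots, examine f(-x) = -8x^5 - 3x^4 - 2x^3 + 4x^2 + 5x - 4:
Signs of coefficients: -, -, -, +, +, -
Number of sign changes: 2
Possible negative real roots: 2, 0

Positive roots: 3 or 1; Negative roots: 2 or 0


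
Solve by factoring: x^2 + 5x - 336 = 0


We need two numbers that multiply to -336 and add to 5.
Those numbers are -16 and 21 (since (-16) * 21 = -336 and (-16) + 21 = 5).
So x^2 + 5x - 336 = (x - 16)(x + 21) = 0
Setting each factor to zero: x = 16 or x = -21

x = -21, x = 16


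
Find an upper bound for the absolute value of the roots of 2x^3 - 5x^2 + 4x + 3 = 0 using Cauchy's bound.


Cauchy's bound: all roots r satisfy |r| <= 1 + max(|a_i/a_n|) for i = 0,...,n-1
where a_n is the leading coefficient.

Coefficients: [2, -5, 4, 3]
Leading coefficient a_n = 2
Ratios |a_i/a_n|: 5/2, 2, 3/2
Maximum ratio: 5/2
Cauchy's bound: |r| <= 1 + 5/2 = 7/2

Upper bound = 7/2


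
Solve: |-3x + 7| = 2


An absolute value equation |expr| = 2 gives two cases:
Case 1: -3x + 7 = 2
  -3x = -5, so x = 5/3
Case 2: -3x + 7 = -2
  -3x = -9, so x = 3

x = 5/3, x = 3


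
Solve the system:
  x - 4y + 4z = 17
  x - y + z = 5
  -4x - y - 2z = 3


Using Cramer's rule. Expand each determinant along the first row.
D  = 1*[(-1)*(-2) - 1*(-1)] - (-4)*[1*(-2) - 1*(-4)] + 4*[1*(-1) - (-1)*(-4)]
  = 1*(3) - (-4)*(2) + 4*(-5) = -9
Dx = 17*[(-1)*(-2) - 1*(-1)] - (-4)*[5*(-2) - 1*3] + 4*[5*(-1) - (-1)*3]
  = 17*(3) - (-4)*(-13) + 4*(-2) = -9
Dy = 1*[5*(-2) - 1*3] - 17*[1*(-2) - 1*(-4)] + 4*[1*3 - 5*(-4)]
  = 1*(-13) - 17*(2) + 4*(23) = 45
Dz = 1*[(-1)*3 - 5*(-1)] - (-4)*[1*3 - 5*(-4)] + 17*[1*(-1) - (-1)*(-4)]
  = 1*(2) - (-4)*(23) + 17*(-5) = 9
x = Dx/D = -9/-9 = 1, y = Dy/D = 45/-9 = -5, z = Dz/D = 9/-9 = -1
Check eq1: (1)(1) + (-4)(-5) + (4)(-1) = 17 = 17 ✓
Check eq2: (1)(1) + (-1)(-5) + (1)(-1) = 5 = 5 ✓
Check eq3: (-4)(1) + (-1)(-5) + (-2)(-1) = 3 = 3 ✓

x = 1, y = -5, z = -1


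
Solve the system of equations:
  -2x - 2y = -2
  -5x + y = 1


Using Cramer's rule:
Determinant D = (-2)(1) - (-5)(-2) = -2 - 10 = -12
Dx = (-2)(1) - (1)(-2) = -2 + 2 = 0
Dy = (-2)(1) - (-5)(-2) = -2 - 10 = -12
x = Dx/D = 0/-12 = 0
y = Dy/D = -12/-12 = 1

x = 0, y = 1


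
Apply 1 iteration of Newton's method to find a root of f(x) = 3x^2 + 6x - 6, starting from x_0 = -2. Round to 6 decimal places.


Newton's method: x_(n+1) = x_n - f(x_n)/f'(x_n)
f(x) = 3x^2 + 6x - 6
f'(x) = 6x + 6

Iteration 1:
  f(-2.000000) = -6.000000
  f'(-2.000000) = -6.000000
  x_1 = -2.000000 - (-6.000000)/(-6.000000) = -3.000000

x_1 = -3.000000


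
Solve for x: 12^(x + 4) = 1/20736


Express both sides with the same base.
1/20736 = 12^(-4)
Since the bases match, equate exponents: x + 4 = -4
So x = -4 - (4) = -8

x = -8


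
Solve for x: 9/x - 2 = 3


Subtract -2 from both sides: 9/x = 5
Multiply both sides by x: 9 = 5 * x
Divide by 5: x = 9/5

x = 9/5


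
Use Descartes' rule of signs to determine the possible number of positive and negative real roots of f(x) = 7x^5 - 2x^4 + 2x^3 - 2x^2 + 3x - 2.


Descartes' rule of signs:

For positive roots, count sign changes in f(x) = 7x^5 - 2x^4 + 2x^3 - 2x^2 + 3x - 2:
Signs of coefficients: +, -, +, -, +, -
Number of sign changes: 5
Possible positive real roots: 5, 3, 1

For negative roots, examine f(-x) = -7x^5 - 2x^4 - 2x^3 - 2x^2 - 3x - 2:
Signs of coefficients: -, -, -, -, -, -
Number of sign changes: 0
Possible negative real roots: 0

Positive roots: 5 or 3 or 1; Negative roots: 0


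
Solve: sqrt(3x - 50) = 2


Square both sides: 3x - 50 = 2^2 = 4
3x = 4 + 50 = 54
x = 18
Check: sqrt(3*18 - 50) = sqrt(4) = 2 ✓

x = 18


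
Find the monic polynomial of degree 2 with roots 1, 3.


A monic polynomial with roots 1, 3 is:
p(x) = (x - 1)(x - 3)
After multiplying by (x - 1): x - 1
After multiplying by (x - 3): x^2 - 4x + 3

x^2 - 4x + 3


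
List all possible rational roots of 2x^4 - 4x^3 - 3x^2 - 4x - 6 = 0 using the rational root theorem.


Rational root theorem: possible roots are ±p/q where:
  p divides the constant term (-6): p ∈ {1, 2, 3, 6}
  q divides the leading coefficient (2): q ∈ {1, 2}

All possible rational roots: -6, -3, -2, -3/2, -1, -1/2, 1/2, 1, 3/2, 2, 3, 6

-6, -3, -2, -3/2, -1, -1/2, 1/2, 1, 3/2, 2, 3, 6


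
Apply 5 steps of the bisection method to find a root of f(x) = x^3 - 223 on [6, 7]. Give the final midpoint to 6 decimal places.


f(x) = x^3 - 223
f(6) = -7 < 0
f(7) = 120 > 0

Step 1: midpoint = (6.000000 + 7.000000)/2 = 6.500000
  f(6.500000) = 51.625000
  f(mid) > 0, so root is in [6.000000, 6.500000]

Step 2: midpoint = (6.000000 + 6.500000)/2 = 6.250000
  f(6.250000) = 21.140625
  f(mid) > 0, so root is in [6.000000, 6.250000]

Step 3: midpoint = (6.000000 + 6.250000)/2 = 6.125000
  f(6.125000) = 6.783203
  f(mid) > 0, so root is in [6.000000, 6.125000]

Step 4: midpoint = (6.000000 + 6.125000)/2 = 6.062500
  f(6.062500) = -0.179443
  f(mid) < 0, so root is in [6.062500, 6.125000]

Step 5: midpoint = (6.062500 + 6.125000)/2 = 6.093750
  f(6.093750) = 3.284027
  f(mid) > 0, so root is in [6.062500, 6.093750]

midpoint = 6.093750


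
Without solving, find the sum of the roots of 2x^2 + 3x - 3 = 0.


By Vieta's formulas for ax^2 + bx + c = 0:
  Sum of roots = -b/a
  Product of roots = c/a

Here a = 2, b = 3, c = -3
Sum = -(3)/2 = -3/2
Product = -3/2 = -3/2

Sum = -3/2
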